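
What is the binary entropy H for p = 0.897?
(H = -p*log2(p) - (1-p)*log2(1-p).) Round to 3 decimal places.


H = -0.897*log2(0.897) - 0.103*log2(0.103) = 0.478.

0.478


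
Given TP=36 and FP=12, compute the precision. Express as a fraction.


Precision = TP / (TP + FP) = 36 / 48 = 3/4.

3/4


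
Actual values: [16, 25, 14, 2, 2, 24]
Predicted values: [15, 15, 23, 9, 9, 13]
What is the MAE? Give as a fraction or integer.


MAE = (1/6) * (|16-15|=1 + |25-15|=10 + |14-23|=9 + |2-9|=7 + |2-9|=7 + |24-13|=11). Sum = 45. MAE = 15/2.

15/2


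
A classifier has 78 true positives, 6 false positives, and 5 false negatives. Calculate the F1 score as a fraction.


Precision = 78/84 = 13/14. Recall = 78/83 = 78/83. F1 = 2*P*R/(P+R) = 156/167.

156/167


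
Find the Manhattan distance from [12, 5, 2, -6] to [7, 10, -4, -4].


d = sum of absolute differences: |12-7|=5 + |5-10|=5 + |2--4|=6 + |-6--4|=2 = 18.

18


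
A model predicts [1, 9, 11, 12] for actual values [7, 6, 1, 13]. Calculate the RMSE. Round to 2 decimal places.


MSE = 36.5000. RMSE = sqrt(36.5000) = 6.04.

6.04


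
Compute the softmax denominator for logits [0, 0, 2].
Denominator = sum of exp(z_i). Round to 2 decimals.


Denom = e^0=1.0000 + e^0=1.0000 + e^2=7.3891. Sum = 9.3891, which rounds to 9.39.

9.39


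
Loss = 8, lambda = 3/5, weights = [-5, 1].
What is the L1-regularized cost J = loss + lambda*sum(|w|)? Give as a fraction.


L1 norm = sum(|w|) = 6. J = 8 + 3/5 * 6 = 58/5.

58/5


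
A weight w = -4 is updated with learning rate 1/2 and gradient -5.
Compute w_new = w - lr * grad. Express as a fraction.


w_new = -4 - 1/2 * -5 = -4 - -5/2 = -3/2.

-3/2


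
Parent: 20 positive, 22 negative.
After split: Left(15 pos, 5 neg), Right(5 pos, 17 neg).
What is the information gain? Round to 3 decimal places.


H(parent) = 0.9984. H(left) = 0.8113, H(right) = 0.7732. Weighted = (20/42)*0.8113 + (22/42)*0.7732 = 0.7913. IG = 0.9984 - 0.7913 = 0.2071, which rounds to 0.207.

0.207


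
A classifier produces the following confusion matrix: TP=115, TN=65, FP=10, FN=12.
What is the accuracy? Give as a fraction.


Accuracy = (TP + TN) / (TP + TN + FP + FN) = (115 + 65) / 202 = 90/101.

90/101


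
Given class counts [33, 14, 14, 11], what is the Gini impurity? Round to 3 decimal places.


Total = 72. Proportions: 33/72, 14/72, 14/72, 11/72. sum(p_i^2) = 0.3090. Gini = 1 - 0.3090 = 0.6910, which rounds to 0.691.

0.691


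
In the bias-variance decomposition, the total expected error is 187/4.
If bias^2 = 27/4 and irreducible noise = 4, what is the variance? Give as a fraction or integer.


Total error = bias^2 + variance + irreducible noise. So variance = 187/4 - 27/4 - 4 = 36.

36


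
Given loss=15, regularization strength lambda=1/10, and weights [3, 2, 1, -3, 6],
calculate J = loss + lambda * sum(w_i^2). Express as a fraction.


L2 sq norm = sum(w^2) = 59. J = 15 + 1/10 * 59 = 209/10.

209/10


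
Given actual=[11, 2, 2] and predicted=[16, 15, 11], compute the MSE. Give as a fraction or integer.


MSE = (1/3) * ((11-16)^2=25 + (2-15)^2=169 + (2-11)^2=81). Sum = 275. MSE = 275/3.

275/3


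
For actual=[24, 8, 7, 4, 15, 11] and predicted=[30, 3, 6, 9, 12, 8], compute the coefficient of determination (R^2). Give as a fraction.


Mean(y) = 23/2. SS_res = 105. SS_tot = 515/2. R^2 = 1 - 105/(515/2) = 61/103.

61/103


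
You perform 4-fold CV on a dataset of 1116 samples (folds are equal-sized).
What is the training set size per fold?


Each validation fold has 1116/4 = 279 samples. Training set = 1116 - 279 = 837.

837


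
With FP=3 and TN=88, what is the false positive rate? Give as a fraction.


FPR = FP / (FP + TN) = 3 / 91 = 3/91.

3/91


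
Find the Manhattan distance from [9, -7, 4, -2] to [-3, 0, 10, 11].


d = sum of absolute differences: |9--3|=12 + |-7-0|=7 + |4-10|=6 + |-2-11|=13 = 38.

38


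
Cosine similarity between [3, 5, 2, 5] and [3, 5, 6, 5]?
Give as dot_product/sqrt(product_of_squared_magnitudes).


dot = 71. |a|^2 = 63, |b|^2 = 95. cos = 71/sqrt(5985).

71/sqrt(5985)


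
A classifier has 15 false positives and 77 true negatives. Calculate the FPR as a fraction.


FPR = FP / (FP + TN) = 15 / 92 = 15/92.

15/92


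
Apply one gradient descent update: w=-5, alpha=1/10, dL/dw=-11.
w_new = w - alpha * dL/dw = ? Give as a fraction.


w_new = -5 - 1/10 * -11 = -5 - -11/10 = -39/10.

-39/10


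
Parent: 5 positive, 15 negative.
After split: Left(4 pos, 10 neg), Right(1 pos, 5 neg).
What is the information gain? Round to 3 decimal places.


H(parent) = 0.8113. H(left) = 0.8631, H(right) = 0.6500. Weighted = (14/20)*0.8631 + (6/20)*0.6500 = 0.7992. IG = 0.8113 - 0.7992 = 0.0121, which rounds to 0.012.

0.012


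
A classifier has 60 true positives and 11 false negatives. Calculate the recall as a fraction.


Recall = TP / (TP + FN) = 60 / 71 = 60/71.

60/71


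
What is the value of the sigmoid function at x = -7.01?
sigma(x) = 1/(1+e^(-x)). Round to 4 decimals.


sigma(-7.01) = 1/(1+e^(7.01)) = 1/(1+1107.654505) = 1/1108.654505 = 0.0009.

0.0009


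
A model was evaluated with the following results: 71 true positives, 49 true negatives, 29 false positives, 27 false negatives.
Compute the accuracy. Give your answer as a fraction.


Accuracy = (TP + TN) / (TP + TN + FP + FN) = (71 + 49) / 176 = 15/22.

15/22


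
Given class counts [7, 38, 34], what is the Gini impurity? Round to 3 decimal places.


Total = 79. Proportions: 7/79, 38/79, 34/79. sum(p_i^2) = 0.4245. Gini = 1 - 0.4245 = 0.5755, which rounds to 0.576.

0.576


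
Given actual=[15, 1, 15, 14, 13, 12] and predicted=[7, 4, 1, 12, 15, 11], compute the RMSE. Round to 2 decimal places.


MSE = 46.3333. RMSE = sqrt(46.3333) = 6.81.

6.81


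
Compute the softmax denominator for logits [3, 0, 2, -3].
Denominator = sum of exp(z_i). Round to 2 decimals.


Denom = e^3=20.0855 + e^0=1.0000 + e^2=7.3891 + e^-3=0.0498. Sum = 28.5244, which rounds to 28.52.

28.52


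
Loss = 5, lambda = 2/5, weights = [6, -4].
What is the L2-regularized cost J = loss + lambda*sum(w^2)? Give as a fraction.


L2 sq norm = sum(w^2) = 52. J = 5 + 2/5 * 52 = 129/5.

129/5


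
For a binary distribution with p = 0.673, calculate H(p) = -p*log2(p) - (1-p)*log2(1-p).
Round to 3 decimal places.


H = -0.673*log2(0.673) - 0.327*log2(0.327) = 0.912.

0.912


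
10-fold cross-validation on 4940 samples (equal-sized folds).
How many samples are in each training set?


Each validation fold has 4940/10 = 494 samples. Training set = 4940 - 494 = 4446.

4446


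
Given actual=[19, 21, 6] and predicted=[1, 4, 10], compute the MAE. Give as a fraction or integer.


MAE = (1/3) * (|19-1|=18 + |21-4|=17 + |6-10|=4). Sum = 39. MAE = 13.

13


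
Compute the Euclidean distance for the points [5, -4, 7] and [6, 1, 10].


d = sqrt(sum of squared differences). (5-6)^2=1, (-4-1)^2=25, (7-10)^2=9. Sum = 35.

sqrt(35)


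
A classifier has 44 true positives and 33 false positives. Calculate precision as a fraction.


Precision = TP / (TP + FP) = 44 / 77 = 4/7.

4/7


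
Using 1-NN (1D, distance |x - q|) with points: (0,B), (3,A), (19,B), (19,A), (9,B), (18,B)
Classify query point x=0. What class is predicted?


Distances: |0-0|=0, |3-0|=3, |19-0|=19, |19-0|=19, |9-0|=9, |18-0|=18. 1 nearest: (0,B). Counts: {'B': 1}. Majority class: B.

B


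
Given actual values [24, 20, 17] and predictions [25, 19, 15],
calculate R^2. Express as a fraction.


Mean(y) = 61/3. SS_res = 6. SS_tot = 74/3. R^2 = 1 - 6/(74/3) = 28/37.

28/37


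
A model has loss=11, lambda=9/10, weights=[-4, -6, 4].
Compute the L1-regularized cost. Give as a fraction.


L1 norm = sum(|w|) = 14. J = 11 + 9/10 * 14 = 118/5.

118/5


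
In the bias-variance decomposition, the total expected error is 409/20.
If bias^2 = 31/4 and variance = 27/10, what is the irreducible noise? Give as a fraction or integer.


Total error = bias^2 + variance + irreducible noise. So irreducible noise = 409/20 - 31/4 - 27/10 = 10.

10


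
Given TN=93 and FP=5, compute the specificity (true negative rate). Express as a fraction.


Specificity = TN / (TN + FP) = 93 / 98 = 93/98.

93/98


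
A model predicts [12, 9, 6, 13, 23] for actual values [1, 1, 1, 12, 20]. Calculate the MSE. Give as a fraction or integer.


MSE = (1/5) * ((1-12)^2=121 + (1-9)^2=64 + (1-6)^2=25 + (12-13)^2=1 + (20-23)^2=9). Sum = 220. MSE = 44.

44


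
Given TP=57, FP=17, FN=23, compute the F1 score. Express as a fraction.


Precision = 57/74 = 57/74. Recall = 57/80 = 57/80. F1 = 2*P*R/(P+R) = 57/77.

57/77


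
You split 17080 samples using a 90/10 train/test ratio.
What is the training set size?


Test set = 17080 * 10% = 1708. Training set = 17080 - 1708 = 15372.

15372


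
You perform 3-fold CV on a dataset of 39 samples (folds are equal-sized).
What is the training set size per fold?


Each validation fold has 39/3 = 13 samples. Training set = 39 - 13 = 26.

26


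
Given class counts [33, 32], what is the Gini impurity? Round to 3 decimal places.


Total = 65. Proportions: 33/65, 32/65. sum(p_i^2) = 0.5001. Gini = 1 - 0.5001 = 0.4999, which rounds to 0.500.

0.500


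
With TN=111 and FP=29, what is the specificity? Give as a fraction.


Specificity = TN / (TN + FP) = 111 / 140 = 111/140.

111/140


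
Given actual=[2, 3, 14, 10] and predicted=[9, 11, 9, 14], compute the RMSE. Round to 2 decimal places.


MSE = 38.5000. RMSE = sqrt(38.5000) = 6.20.

6.20


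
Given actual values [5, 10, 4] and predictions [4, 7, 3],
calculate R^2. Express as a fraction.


Mean(y) = 19/3. SS_res = 11. SS_tot = 62/3. R^2 = 1 - 11/(62/3) = 29/62.

29/62


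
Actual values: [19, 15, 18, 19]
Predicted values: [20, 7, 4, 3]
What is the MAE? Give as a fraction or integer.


MAE = (1/4) * (|19-20|=1 + |15-7|=8 + |18-4|=14 + |19-3|=16). Sum = 39. MAE = 39/4.

39/4


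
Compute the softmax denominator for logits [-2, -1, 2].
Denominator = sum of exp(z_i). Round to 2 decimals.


Denom = e^-2=0.1353 + e^-1=0.3679 + e^2=7.3891. Sum = 7.8923, which rounds to 7.89.

7.89


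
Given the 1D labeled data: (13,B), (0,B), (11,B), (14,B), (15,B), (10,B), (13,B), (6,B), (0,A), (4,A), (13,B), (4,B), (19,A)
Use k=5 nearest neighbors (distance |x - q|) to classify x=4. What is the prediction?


Distances: |13-4|=9, |0-4|=4, |11-4|=7, |14-4|=10, |15-4|=11, |10-4|=6, |13-4|=9, |6-4|=2, |0-4|=4, |4-4|=0, |13-4|=9, |4-4|=0, |19-4|=15. 5 nearest: (4,A), (4,B), (6,B), (0,A), (0,B). Counts: {'A': 2, 'B': 3}. Majority class: B.

B


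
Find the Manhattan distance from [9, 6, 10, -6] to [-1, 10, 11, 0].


d = sum of absolute differences: |9--1|=10 + |6-10|=4 + |10-11|=1 + |-6-0|=6 = 21.

21


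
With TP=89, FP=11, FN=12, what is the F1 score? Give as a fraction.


Precision = 89/100 = 89/100. Recall = 89/101 = 89/101. F1 = 2*P*R/(P+R) = 178/201.

178/201


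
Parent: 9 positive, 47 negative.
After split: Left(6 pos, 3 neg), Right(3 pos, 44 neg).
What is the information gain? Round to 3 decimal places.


H(parent) = 0.6360. H(left) = 0.9183, H(right) = 0.3425. Weighted = (9/56)*0.9183 + (47/56)*0.3425 = 0.4350. IG = 0.6360 - 0.4350 = 0.2010, which rounds to 0.201.

0.201


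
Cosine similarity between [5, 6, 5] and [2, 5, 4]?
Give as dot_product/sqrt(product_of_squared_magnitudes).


dot = 60. |a|^2 = 86, |b|^2 = 45. cos = 60/sqrt(3870).

60/sqrt(3870)


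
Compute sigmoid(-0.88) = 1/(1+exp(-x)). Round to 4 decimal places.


sigma(-0.88) = 1/(1+e^(0.88)) = 1/(1+2.410900) = 1/3.410900 = 0.2932.

0.2932


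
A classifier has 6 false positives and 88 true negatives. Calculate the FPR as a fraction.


FPR = FP / (FP + TN) = 6 / 94 = 3/47.

3/47


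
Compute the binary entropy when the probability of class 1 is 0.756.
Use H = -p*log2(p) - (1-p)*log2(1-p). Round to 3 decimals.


H = -0.756*log2(0.756) - 0.244*log2(0.244) = 0.802.

0.802


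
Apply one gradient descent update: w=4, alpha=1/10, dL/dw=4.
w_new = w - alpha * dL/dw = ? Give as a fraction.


w_new = 4 - 1/10 * 4 = 4 - 2/5 = 18/5.

18/5


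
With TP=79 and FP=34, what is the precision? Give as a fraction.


Precision = TP / (TP + FP) = 79 / 113 = 79/113.

79/113


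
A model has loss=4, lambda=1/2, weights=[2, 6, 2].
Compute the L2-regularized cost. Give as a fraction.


L2 sq norm = sum(w^2) = 44. J = 4 + 1/2 * 44 = 26.

26


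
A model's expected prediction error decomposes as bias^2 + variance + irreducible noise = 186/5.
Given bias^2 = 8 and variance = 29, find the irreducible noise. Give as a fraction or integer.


Total error = bias^2 + variance + irreducible noise. So irreducible noise = 186/5 - 8 - 29 = 1/5.

1/5


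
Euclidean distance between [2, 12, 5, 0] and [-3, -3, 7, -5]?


d = sqrt(sum of squared differences). (2--3)^2=25, (12--3)^2=225, (5-7)^2=4, (0--5)^2=25. Sum = 279.

sqrt(279)


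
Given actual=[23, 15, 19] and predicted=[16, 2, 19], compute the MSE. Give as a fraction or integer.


MSE = (1/3) * ((23-16)^2=49 + (15-2)^2=169 + (19-19)^2=0). Sum = 218. MSE = 218/3.

218/3


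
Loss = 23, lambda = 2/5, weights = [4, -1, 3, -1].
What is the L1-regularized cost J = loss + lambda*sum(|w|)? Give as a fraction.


L1 norm = sum(|w|) = 9. J = 23 + 2/5 * 9 = 133/5.

133/5


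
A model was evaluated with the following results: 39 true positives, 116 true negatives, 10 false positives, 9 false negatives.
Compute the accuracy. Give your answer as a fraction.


Accuracy = (TP + TN) / (TP + TN + FP + FN) = (39 + 116) / 174 = 155/174.

155/174


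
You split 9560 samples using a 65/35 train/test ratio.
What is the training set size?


Test set = 9560 * 35% = 3346. Training set = 9560 - 3346 = 6214.

6214


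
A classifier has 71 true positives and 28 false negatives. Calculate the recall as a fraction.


Recall = TP / (TP + FN) = 71 / 99 = 71/99.

71/99


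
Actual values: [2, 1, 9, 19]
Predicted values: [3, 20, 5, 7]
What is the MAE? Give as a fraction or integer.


MAE = (1/4) * (|2-3|=1 + |1-20|=19 + |9-5|=4 + |19-7|=12). Sum = 36. MAE = 9.

9


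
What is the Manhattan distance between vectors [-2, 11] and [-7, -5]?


d = sum of absolute differences: |-2--7|=5 + |11--5|=16 = 21.

21


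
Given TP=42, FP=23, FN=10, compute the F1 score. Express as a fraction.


Precision = 42/65 = 42/65. Recall = 42/52 = 21/26. F1 = 2*P*R/(P+R) = 28/39.

28/39


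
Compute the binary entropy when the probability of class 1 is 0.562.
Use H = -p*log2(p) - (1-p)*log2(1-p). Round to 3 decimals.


H = -0.562*log2(0.562) - 0.438*log2(0.438) = 0.989.

0.989


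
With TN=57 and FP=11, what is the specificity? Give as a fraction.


Specificity = TN / (TN + FP) = 57 / 68 = 57/68.

57/68


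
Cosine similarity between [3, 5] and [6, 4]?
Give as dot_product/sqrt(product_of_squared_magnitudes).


dot = 38. |a|^2 = 34, |b|^2 = 52. cos = 38/sqrt(1768).

38/sqrt(1768)


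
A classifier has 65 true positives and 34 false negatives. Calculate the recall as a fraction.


Recall = TP / (TP + FN) = 65 / 99 = 65/99.

65/99


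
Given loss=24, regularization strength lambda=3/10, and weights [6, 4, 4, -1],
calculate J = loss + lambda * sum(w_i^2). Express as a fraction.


L2 sq norm = sum(w^2) = 69. J = 24 + 3/10 * 69 = 447/10.

447/10


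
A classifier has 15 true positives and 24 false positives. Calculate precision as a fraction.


Precision = TP / (TP + FP) = 15 / 39 = 5/13.

5/13


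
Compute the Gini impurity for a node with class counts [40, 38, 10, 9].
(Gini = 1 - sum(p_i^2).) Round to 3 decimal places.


Total = 97. Proportions: 40/97, 38/97, 10/97, 9/97. sum(p_i^2) = 0.3428. Gini = 1 - 0.3428 = 0.6572, which rounds to 0.657.

0.657


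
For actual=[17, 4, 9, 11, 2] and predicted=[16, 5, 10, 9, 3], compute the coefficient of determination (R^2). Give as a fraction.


Mean(y) = 43/5. SS_res = 8. SS_tot = 706/5. R^2 = 1 - 8/(706/5) = 333/353.

333/353


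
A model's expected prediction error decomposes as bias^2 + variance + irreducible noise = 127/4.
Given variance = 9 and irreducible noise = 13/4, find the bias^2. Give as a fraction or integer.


Total error = bias^2 + variance + irreducible noise. So bias^2 = 127/4 - 9 - 13/4 = 39/2.

39/2


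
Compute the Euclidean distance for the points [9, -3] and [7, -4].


d = sqrt(sum of squared differences). (9-7)^2=4, (-3--4)^2=1. Sum = 5.

sqrt(5)


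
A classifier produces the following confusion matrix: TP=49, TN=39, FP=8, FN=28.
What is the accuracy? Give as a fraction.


Accuracy = (TP + TN) / (TP + TN + FP + FN) = (49 + 39) / 124 = 22/31.

22/31


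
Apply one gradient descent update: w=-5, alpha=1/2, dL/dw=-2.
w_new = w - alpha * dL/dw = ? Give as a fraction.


w_new = -5 - 1/2 * -2 = -5 - -1 = -4.

-4


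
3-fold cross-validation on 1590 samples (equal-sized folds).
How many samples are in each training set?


Each validation fold has 1590/3 = 530 samples. Training set = 1590 - 530 = 1060.

1060


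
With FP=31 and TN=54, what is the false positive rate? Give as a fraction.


FPR = FP / (FP + TN) = 31 / 85 = 31/85.

31/85


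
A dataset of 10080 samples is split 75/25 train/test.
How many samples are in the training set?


Test set = 10080 * 25% = 2520. Training set = 10080 - 2520 = 7560.

7560


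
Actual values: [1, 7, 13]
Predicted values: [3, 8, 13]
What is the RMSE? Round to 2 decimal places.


MSE = 1.6667. RMSE = sqrt(1.6667) = 1.29.

1.29


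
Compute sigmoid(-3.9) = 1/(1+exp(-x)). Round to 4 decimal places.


sigma(-3.9) = 1/(1+e^(3.9)) = 1/(1+49.402449) = 1/50.402449 = 0.0198.

0.0198


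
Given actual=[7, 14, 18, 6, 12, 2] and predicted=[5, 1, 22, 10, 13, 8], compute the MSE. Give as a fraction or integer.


MSE = (1/6) * ((7-5)^2=4 + (14-1)^2=169 + (18-22)^2=16 + (6-10)^2=16 + (12-13)^2=1 + (2-8)^2=36). Sum = 242. MSE = 121/3.

121/3


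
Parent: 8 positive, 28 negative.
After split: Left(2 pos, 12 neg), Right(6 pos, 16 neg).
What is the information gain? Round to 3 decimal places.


H(parent) = 0.7642. H(left) = 0.5917, H(right) = 0.8454. Weighted = (14/36)*0.5917 + (22/36)*0.8454 = 0.7467. IG = 0.7642 - 0.7467 = 0.0175, which rounds to 0.018.

0.018


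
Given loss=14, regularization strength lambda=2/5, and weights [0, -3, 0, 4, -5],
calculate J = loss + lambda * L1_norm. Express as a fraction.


L1 norm = sum(|w|) = 12. J = 14 + 2/5 * 12 = 94/5.

94/5


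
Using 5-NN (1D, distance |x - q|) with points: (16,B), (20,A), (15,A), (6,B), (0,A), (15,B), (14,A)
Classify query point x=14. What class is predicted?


Distances: |16-14|=2, |20-14|=6, |15-14|=1, |6-14|=8, |0-14|=14, |15-14|=1, |14-14|=0. 5 nearest: (14,A), (15,A), (15,B), (16,B), (20,A). Counts: {'A': 3, 'B': 2}. Majority class: A.

A


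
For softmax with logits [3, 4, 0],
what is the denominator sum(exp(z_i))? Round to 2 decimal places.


Denom = e^3=20.0855 + e^4=54.5982 + e^0=1.0000. Sum = 75.6837, which rounds to 75.68.

75.68


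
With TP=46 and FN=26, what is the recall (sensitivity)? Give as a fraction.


Recall = TP / (TP + FN) = 46 / 72 = 23/36.

23/36


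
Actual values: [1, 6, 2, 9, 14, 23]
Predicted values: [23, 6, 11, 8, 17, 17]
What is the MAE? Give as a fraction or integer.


MAE = (1/6) * (|1-23|=22 + |6-6|=0 + |2-11|=9 + |9-8|=1 + |14-17|=3 + |23-17|=6). Sum = 41. MAE = 41/6.

41/6


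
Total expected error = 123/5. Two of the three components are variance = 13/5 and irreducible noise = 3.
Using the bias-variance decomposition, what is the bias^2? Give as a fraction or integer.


Total error = bias^2 + variance + irreducible noise. So bias^2 = 123/5 - 13/5 - 3 = 19.

19


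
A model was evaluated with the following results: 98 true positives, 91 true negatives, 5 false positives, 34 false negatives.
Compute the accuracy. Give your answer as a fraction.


Accuracy = (TP + TN) / (TP + TN + FP + FN) = (98 + 91) / 228 = 63/76.

63/76


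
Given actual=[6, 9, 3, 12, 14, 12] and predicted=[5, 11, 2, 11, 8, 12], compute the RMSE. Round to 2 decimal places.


MSE = 7.1667. RMSE = sqrt(7.1667) = 2.68.

2.68


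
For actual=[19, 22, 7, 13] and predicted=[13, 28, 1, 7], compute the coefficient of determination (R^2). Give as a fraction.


Mean(y) = 61/4. SS_res = 144. SS_tot = 531/4. R^2 = 1 - 144/(531/4) = -5/59.

-5/59


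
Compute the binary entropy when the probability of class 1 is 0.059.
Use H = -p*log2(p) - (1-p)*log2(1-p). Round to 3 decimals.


H = -0.059*log2(0.059) - 0.941*log2(0.941) = 0.323.

0.323


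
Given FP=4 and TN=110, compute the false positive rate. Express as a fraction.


FPR = FP / (FP + TN) = 4 / 114 = 2/57.

2/57


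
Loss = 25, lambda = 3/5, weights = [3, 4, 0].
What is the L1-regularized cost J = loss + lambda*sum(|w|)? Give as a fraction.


L1 norm = sum(|w|) = 7. J = 25 + 3/5 * 7 = 146/5.

146/5


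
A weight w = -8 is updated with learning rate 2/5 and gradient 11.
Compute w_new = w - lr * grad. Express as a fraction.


w_new = -8 - 2/5 * 11 = -8 - 22/5 = -62/5.

-62/5


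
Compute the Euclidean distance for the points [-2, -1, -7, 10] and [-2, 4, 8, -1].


d = sqrt(sum of squared differences). (-2--2)^2=0, (-1-4)^2=25, (-7-8)^2=225, (10--1)^2=121. Sum = 371.

sqrt(371)


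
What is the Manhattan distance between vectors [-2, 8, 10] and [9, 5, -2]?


d = sum of absolute differences: |-2-9|=11 + |8-5|=3 + |10--2|=12 = 26.

26


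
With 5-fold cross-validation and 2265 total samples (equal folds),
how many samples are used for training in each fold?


Each validation fold has 2265/5 = 453 samples. Training set = 2265 - 453 = 1812.

1812


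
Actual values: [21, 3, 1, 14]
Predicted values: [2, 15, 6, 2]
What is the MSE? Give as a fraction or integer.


MSE = (1/4) * ((21-2)^2=361 + (3-15)^2=144 + (1-6)^2=25 + (14-2)^2=144). Sum = 674. MSE = 337/2.

337/2


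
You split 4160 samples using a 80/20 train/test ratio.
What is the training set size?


Test set = 4160 * 20% = 832. Training set = 4160 - 832 = 3328.

3328


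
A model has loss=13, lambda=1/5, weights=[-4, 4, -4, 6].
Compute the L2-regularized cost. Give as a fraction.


L2 sq norm = sum(w^2) = 84. J = 13 + 1/5 * 84 = 149/5.

149/5


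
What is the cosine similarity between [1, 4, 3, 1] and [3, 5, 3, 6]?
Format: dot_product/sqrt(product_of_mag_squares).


dot = 38. |a|^2 = 27, |b|^2 = 79. cos = 38/sqrt(2133).

38/sqrt(2133)


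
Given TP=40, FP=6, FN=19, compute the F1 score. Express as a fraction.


Precision = 40/46 = 20/23. Recall = 40/59 = 40/59. F1 = 2*P*R/(P+R) = 16/21.

16/21


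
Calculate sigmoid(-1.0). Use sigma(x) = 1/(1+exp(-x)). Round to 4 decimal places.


sigma(-1.0) = 1/(1+e^(1.0)) = 1/(1+2.718282) = 1/3.718282 = 0.2689.

0.2689


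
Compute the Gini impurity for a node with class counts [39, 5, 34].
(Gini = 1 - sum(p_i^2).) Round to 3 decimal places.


Total = 78. Proportions: 39/78, 5/78, 34/78. sum(p_i^2) = 0.4441. Gini = 1 - 0.4441 = 0.5559, which rounds to 0.556.

0.556


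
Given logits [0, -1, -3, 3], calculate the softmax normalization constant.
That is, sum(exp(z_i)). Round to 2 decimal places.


Denom = e^0=1.0000 + e^-1=0.3679 + e^-3=0.0498 + e^3=20.0855. Sum = 21.5032, which rounds to 21.50.

21.50


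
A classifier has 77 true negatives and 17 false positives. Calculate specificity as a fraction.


Specificity = TN / (TN + FP) = 77 / 94 = 77/94.

77/94


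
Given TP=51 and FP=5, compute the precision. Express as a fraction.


Precision = TP / (TP + FP) = 51 / 56 = 51/56.

51/56


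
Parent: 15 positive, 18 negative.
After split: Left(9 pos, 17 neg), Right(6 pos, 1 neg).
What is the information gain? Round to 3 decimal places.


H(parent) = 0.9940. H(left) = 0.9306, H(right) = 0.5917. Weighted = (26/33)*0.9306 + (7/33)*0.5917 = 0.8587. IG = 0.9940 - 0.8587 = 0.1353, which rounds to 0.135.

0.135


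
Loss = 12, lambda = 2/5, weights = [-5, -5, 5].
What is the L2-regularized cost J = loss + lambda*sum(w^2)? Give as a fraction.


L2 sq norm = sum(w^2) = 75. J = 12 + 2/5 * 75 = 42.

42


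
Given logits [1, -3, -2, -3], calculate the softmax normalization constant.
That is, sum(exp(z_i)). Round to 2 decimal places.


Denom = e^1=2.7183 + e^-3=0.0498 + e^-2=0.1353 + e^-3=0.0498. Sum = 2.9532, which rounds to 2.95.

2.95


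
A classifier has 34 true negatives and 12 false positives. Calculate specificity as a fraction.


Specificity = TN / (TN + FP) = 34 / 46 = 17/23.

17/23


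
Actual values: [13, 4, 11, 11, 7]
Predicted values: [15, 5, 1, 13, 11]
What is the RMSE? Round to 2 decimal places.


MSE = 25.0000. RMSE = sqrt(25.0000) = 5.00.

5.00


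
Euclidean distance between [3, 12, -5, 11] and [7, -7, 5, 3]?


d = sqrt(sum of squared differences). (3-7)^2=16, (12--7)^2=361, (-5-5)^2=100, (11-3)^2=64. Sum = 541.

sqrt(541)


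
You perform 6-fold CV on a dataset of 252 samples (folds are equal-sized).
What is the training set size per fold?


Each validation fold has 252/6 = 42 samples. Training set = 252 - 42 = 210.

210


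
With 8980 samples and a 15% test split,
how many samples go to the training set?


Test set = 8980 * 15% = 1347. Training set = 8980 - 1347 = 7633.

7633


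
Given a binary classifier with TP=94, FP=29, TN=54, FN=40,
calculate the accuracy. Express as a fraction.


Accuracy = (TP + TN) / (TP + TN + FP + FN) = (94 + 54) / 217 = 148/217.

148/217


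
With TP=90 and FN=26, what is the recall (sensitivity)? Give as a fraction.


Recall = TP / (TP + FN) = 90 / 116 = 45/58.

45/58


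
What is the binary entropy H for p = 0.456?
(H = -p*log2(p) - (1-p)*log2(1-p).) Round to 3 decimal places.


H = -0.456*log2(0.456) - 0.544*log2(0.544) = 0.994.

0.994


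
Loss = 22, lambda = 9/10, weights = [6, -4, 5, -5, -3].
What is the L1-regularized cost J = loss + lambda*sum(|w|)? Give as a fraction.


L1 norm = sum(|w|) = 23. J = 22 + 9/10 * 23 = 427/10.

427/10


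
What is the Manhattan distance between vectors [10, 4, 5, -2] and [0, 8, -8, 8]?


d = sum of absolute differences: |10-0|=10 + |4-8|=4 + |5--8|=13 + |-2-8|=10 = 37.

37


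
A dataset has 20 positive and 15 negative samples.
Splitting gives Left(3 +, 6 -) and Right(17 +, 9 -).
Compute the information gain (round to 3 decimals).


H(parent) = 0.9852. H(left) = 0.9183, H(right) = 0.9306. Weighted = (9/35)*0.9183 + (26/35)*0.9306 = 0.9274. IG = 0.9852 - 0.9274 = 0.0578, which rounds to 0.058.

0.058


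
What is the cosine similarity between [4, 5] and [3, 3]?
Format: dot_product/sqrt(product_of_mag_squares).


dot = 27. |a|^2 = 41, |b|^2 = 18. cos = 27/sqrt(738).

27/sqrt(738)


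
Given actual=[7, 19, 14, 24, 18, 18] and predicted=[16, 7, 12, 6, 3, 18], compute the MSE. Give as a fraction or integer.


MSE = (1/6) * ((7-16)^2=81 + (19-7)^2=144 + (14-12)^2=4 + (24-6)^2=324 + (18-3)^2=225 + (18-18)^2=0). Sum = 778. MSE = 389/3.

389/3


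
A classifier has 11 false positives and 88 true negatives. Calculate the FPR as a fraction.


FPR = FP / (FP + TN) = 11 / 99 = 1/9.

1/9


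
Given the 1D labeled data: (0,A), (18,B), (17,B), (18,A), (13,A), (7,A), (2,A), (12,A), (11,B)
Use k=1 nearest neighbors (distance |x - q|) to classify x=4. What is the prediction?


Distances: |0-4|=4, |18-4|=14, |17-4|=13, |18-4|=14, |13-4|=9, |7-4|=3, |2-4|=2, |12-4|=8, |11-4|=7. 1 nearest: (2,A). Counts: {'A': 1}. Majority class: A.

A


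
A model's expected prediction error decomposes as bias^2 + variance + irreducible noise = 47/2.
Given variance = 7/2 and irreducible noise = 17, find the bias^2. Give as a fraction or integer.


Total error = bias^2 + variance + irreducible noise. So bias^2 = 47/2 - 7/2 - 17 = 3.

3


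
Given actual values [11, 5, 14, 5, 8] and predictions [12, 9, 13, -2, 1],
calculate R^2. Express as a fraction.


Mean(y) = 43/5. SS_res = 116. SS_tot = 306/5. R^2 = 1 - 116/(306/5) = -137/153.

-137/153


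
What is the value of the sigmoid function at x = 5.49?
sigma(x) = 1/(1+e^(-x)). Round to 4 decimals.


sigma(5.49) = 1/(1+e^(-5.49)) = 1/(1+0.004128) = 1/1.004128 = 0.9959.

0.9959


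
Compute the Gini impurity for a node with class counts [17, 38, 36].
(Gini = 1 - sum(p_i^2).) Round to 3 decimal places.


Total = 91. Proportions: 17/91, 38/91, 36/91. sum(p_i^2) = 0.3658. Gini = 1 - 0.3658 = 0.6342, which rounds to 0.634.

0.634


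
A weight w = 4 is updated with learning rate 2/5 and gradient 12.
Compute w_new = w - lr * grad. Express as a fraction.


w_new = 4 - 2/5 * 12 = 4 - 24/5 = -4/5.

-4/5


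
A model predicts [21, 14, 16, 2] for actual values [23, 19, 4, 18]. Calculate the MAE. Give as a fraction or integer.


MAE = (1/4) * (|23-21|=2 + |19-14|=5 + |4-16|=12 + |18-2|=16). Sum = 35. MAE = 35/4.

35/4


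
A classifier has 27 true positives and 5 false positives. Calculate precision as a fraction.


Precision = TP / (TP + FP) = 27 / 32 = 27/32.

27/32


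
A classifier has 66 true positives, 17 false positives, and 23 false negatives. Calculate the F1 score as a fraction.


Precision = 66/83 = 66/83. Recall = 66/89 = 66/89. F1 = 2*P*R/(P+R) = 33/43.

33/43


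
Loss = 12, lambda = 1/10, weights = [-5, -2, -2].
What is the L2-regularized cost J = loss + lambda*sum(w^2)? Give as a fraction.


L2 sq norm = sum(w^2) = 33. J = 12 + 1/10 * 33 = 153/10.

153/10


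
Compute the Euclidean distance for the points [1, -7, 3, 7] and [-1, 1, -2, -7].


d = sqrt(sum of squared differences). (1--1)^2=4, (-7-1)^2=64, (3--2)^2=25, (7--7)^2=196. Sum = 289.

17


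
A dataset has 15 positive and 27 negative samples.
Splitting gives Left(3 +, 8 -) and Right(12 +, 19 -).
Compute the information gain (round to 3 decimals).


H(parent) = 0.9403. H(left) = 0.8454, H(right) = 0.9629. Weighted = (11/42)*0.8454 + (31/42)*0.9629 = 0.9321. IG = 0.9403 - 0.9321 = 0.0082, which rounds to 0.008.

0.008


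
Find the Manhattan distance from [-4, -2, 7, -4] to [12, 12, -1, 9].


d = sum of absolute differences: |-4-12|=16 + |-2-12|=14 + |7--1|=8 + |-4-9|=13 = 51.

51


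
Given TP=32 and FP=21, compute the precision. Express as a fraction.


Precision = TP / (TP + FP) = 32 / 53 = 32/53.

32/53


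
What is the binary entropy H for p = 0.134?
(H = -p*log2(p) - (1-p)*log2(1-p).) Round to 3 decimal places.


H = -0.134*log2(0.134) - 0.866*log2(0.866) = 0.568.

0.568


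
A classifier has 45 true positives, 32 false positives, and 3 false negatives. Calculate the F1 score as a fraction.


Precision = 45/77 = 45/77. Recall = 45/48 = 15/16. F1 = 2*P*R/(P+R) = 18/25.

18/25


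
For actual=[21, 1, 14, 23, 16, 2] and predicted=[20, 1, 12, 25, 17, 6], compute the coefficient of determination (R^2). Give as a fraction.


Mean(y) = 77/6. SS_res = 26. SS_tot = 2633/6. R^2 = 1 - 26/(2633/6) = 2477/2633.

2477/2633


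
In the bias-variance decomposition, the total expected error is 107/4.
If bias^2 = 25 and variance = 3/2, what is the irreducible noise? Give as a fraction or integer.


Total error = bias^2 + variance + irreducible noise. So irreducible noise = 107/4 - 25 - 3/2 = 1/4.

1/4


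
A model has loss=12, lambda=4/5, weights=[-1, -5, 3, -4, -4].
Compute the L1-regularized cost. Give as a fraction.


L1 norm = sum(|w|) = 17. J = 12 + 4/5 * 17 = 128/5.

128/5


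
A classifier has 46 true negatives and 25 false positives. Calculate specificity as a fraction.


Specificity = TN / (TN + FP) = 46 / 71 = 46/71.

46/71


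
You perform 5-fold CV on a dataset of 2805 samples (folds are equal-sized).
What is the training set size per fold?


Each validation fold has 2805/5 = 561 samples. Training set = 2805 - 561 = 2244.

2244


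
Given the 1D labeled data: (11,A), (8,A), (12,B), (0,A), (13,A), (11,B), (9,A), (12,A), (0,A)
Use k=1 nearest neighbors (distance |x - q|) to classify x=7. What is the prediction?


Distances: |11-7|=4, |8-7|=1, |12-7|=5, |0-7|=7, |13-7|=6, |11-7|=4, |9-7|=2, |12-7|=5, |0-7|=7. 1 nearest: (8,A). Counts: {'A': 1}. Majority class: A.

A


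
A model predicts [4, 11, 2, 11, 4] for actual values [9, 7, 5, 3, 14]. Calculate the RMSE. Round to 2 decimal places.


MSE = 42.8000. RMSE = sqrt(42.8000) = 6.54.

6.54


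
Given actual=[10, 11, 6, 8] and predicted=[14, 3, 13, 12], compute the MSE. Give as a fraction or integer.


MSE = (1/4) * ((10-14)^2=16 + (11-3)^2=64 + (6-13)^2=49 + (8-12)^2=16). Sum = 145. MSE = 145/4.

145/4


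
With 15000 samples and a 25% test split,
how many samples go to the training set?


Test set = 15000 * 25% = 3750. Training set = 15000 - 3750 = 11250.

11250


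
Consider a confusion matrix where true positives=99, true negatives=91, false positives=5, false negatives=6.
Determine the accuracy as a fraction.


Accuracy = (TP + TN) / (TP + TN + FP + FN) = (99 + 91) / 201 = 190/201.

190/201


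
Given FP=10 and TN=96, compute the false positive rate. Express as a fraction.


FPR = FP / (FP + TN) = 10 / 106 = 5/53.

5/53


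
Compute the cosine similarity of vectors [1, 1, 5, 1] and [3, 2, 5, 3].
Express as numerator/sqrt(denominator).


dot = 33. |a|^2 = 28, |b|^2 = 47. cos = 33/sqrt(1316).

33/sqrt(1316)


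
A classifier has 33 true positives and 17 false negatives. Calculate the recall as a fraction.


Recall = TP / (TP + FN) = 33 / 50 = 33/50.

33/50


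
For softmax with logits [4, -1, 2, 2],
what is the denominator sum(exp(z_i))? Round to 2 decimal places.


Denom = e^4=54.5982 + e^-1=0.3679 + e^2=7.3891 + e^2=7.3891. Sum = 69.7443, which rounds to 69.74.

69.74


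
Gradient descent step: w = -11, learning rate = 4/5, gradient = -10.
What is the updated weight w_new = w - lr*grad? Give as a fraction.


w_new = -11 - 4/5 * -10 = -11 - -8 = -3.

-3


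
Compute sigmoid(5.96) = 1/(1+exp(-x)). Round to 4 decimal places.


sigma(5.96) = 1/(1+e^(-5.96)) = 1/(1+0.002580) = 1/1.002580 = 0.9974.

0.9974


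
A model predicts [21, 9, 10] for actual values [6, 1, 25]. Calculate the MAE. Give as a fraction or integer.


MAE = (1/3) * (|6-21|=15 + |1-9|=8 + |25-10|=15). Sum = 38. MAE = 38/3.

38/3


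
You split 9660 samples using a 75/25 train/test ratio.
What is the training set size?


Test set = 9660 * 25% = 2415. Training set = 9660 - 2415 = 7245.

7245


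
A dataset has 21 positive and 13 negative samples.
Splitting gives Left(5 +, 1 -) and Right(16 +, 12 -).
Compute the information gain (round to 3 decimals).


H(parent) = 0.9597. H(left) = 0.6500, H(right) = 0.9852. Weighted = (6/34)*0.6500 + (28/34)*0.9852 = 0.9260. IG = 0.9597 - 0.9260 = 0.0337, which rounds to 0.034.

0.034


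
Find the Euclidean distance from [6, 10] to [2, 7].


d = sqrt(sum of squared differences). (6-2)^2=16, (10-7)^2=9. Sum = 25.

5


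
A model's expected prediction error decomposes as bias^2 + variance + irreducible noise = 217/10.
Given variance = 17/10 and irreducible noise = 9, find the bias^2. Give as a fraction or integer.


Total error = bias^2 + variance + irreducible noise. So bias^2 = 217/10 - 17/10 - 9 = 11.

11


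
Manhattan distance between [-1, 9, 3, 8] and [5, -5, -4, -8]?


d = sum of absolute differences: |-1-5|=6 + |9--5|=14 + |3--4|=7 + |8--8|=16 = 43.

43


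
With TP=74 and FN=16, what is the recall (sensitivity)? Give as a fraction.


Recall = TP / (TP + FN) = 74 / 90 = 37/45.

37/45


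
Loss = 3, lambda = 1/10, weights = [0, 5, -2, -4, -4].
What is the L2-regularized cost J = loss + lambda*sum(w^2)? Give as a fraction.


L2 sq norm = sum(w^2) = 61. J = 3 + 1/10 * 61 = 91/10.

91/10


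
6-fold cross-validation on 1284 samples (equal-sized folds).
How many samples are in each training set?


Each validation fold has 1284/6 = 214 samples. Training set = 1284 - 214 = 1070.

1070


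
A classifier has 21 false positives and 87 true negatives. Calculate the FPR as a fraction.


FPR = FP / (FP + TN) = 21 / 108 = 7/36.

7/36


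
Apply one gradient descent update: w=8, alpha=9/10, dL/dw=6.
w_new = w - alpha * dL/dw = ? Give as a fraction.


w_new = 8 - 9/10 * 6 = 8 - 27/5 = 13/5.

13/5


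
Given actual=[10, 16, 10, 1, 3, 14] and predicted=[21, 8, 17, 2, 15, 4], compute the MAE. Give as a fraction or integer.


MAE = (1/6) * (|10-21|=11 + |16-8|=8 + |10-17|=7 + |1-2|=1 + |3-15|=12 + |14-4|=10). Sum = 49. MAE = 49/6.

49/6


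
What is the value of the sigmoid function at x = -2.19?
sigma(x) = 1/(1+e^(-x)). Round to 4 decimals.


sigma(-2.19) = 1/(1+e^(2.19)) = 1/(1+8.935213) = 1/9.935213 = 0.1007.

0.1007


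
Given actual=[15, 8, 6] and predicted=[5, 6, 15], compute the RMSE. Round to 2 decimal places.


MSE = 61.6667. RMSE = sqrt(61.6667) = 7.85.

7.85


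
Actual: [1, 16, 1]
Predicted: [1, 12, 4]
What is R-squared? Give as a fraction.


Mean(y) = 6. SS_res = 25. SS_tot = 150. R^2 = 1 - 25/(150) = 5/6.

5/6


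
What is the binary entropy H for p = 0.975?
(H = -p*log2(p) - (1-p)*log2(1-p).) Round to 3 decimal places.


H = -0.975*log2(0.975) - 0.025*log2(0.025) = 0.169.

0.169


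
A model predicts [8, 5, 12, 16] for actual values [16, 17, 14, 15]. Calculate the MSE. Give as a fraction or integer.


MSE = (1/4) * ((16-8)^2=64 + (17-5)^2=144 + (14-12)^2=4 + (15-16)^2=1). Sum = 213. MSE = 213/4.

213/4


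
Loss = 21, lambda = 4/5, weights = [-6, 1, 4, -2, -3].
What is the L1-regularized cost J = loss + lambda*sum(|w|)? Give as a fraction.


L1 norm = sum(|w|) = 16. J = 21 + 4/5 * 16 = 169/5.

169/5


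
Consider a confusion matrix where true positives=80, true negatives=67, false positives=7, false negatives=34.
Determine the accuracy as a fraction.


Accuracy = (TP + TN) / (TP + TN + FP + FN) = (80 + 67) / 188 = 147/188.

147/188


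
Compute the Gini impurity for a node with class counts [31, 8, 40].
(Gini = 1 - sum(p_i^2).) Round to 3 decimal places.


Total = 79. Proportions: 31/79, 8/79, 40/79. sum(p_i^2) = 0.4206. Gini = 1 - 0.4206 = 0.5794, which rounds to 0.579.

0.579


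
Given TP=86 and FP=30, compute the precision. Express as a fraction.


Precision = TP / (TP + FP) = 86 / 116 = 43/58.

43/58


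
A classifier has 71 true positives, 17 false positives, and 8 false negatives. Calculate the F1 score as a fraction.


Precision = 71/88 = 71/88. Recall = 71/79 = 71/79. F1 = 2*P*R/(P+R) = 142/167.

142/167


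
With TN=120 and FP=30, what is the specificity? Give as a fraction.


Specificity = TN / (TN + FP) = 120 / 150 = 4/5.

4/5


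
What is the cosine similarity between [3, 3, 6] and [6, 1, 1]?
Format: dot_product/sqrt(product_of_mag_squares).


dot = 27. |a|^2 = 54, |b|^2 = 38. cos = 27/sqrt(2052).

27/sqrt(2052)


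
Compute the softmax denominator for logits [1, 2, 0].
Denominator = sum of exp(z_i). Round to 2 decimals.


Denom = e^1=2.7183 + e^2=7.3891 + e^0=1.0000. Sum = 11.1074, which rounds to 11.11.

11.11


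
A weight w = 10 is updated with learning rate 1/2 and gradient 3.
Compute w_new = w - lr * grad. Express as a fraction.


w_new = 10 - 1/2 * 3 = 10 - 3/2 = 17/2.

17/2


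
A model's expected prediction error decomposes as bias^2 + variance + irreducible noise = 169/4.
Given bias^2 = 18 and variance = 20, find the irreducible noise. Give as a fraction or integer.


Total error = bias^2 + variance + irreducible noise. So irreducible noise = 169/4 - 18 - 20 = 17/4.

17/4


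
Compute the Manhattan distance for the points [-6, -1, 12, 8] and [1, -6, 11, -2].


d = sum of absolute differences: |-6-1|=7 + |-1--6|=5 + |12-11|=1 + |8--2|=10 = 23.

23
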